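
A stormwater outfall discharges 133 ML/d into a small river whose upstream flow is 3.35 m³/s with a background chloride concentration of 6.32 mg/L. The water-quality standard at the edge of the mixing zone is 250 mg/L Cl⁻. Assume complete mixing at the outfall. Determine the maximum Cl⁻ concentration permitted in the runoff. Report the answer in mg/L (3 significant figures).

133 ML/d = 1.539 m³/s.
Mass balance: 250·4.889 = 1.539·Cₑ + 3.35·6.32.
Cₑ = (1222 − 21.17) / 1.539 = 780.3 mg/L.

780 mg/L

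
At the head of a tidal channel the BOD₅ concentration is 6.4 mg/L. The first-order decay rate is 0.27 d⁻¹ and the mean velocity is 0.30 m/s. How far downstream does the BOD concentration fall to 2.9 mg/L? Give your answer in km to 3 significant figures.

76.0 km

From C = C₀·e^(−kt), t = ln(C₀/C)/k = ln(6.4/2.9)/0.27 = 0.7916/0.27 = 2.932 d.
Distance = v·t = 0.30 m/s × 2.533e+05 s = 7.599e+04 m = 75.99 km.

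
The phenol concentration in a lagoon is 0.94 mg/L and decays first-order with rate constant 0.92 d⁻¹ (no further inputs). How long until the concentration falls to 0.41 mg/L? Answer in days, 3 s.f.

t = ln(C₀/C)/k = ln(0.94/0.41)/0.92 = 0.8297/0.92 = 0.9019 d.

0.902 d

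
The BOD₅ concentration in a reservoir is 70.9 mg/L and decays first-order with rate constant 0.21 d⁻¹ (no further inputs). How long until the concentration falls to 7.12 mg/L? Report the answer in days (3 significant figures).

10.9 d

t = ln(C₀/C)/k = ln(70.9/7.12)/0.21 = 2.298/0.21 = 10.94 d.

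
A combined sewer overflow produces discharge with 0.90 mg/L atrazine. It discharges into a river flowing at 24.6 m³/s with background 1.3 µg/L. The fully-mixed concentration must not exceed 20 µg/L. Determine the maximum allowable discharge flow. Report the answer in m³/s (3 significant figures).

1.3 µg/L = 0.0013 mg/L.
20 µg/L = 0.02 mg/L.
Mass balance at complete mixing: C_std·(Q_w + Q_r) = Q_w·C_e + Q_r·C_b.
Rearranging, Q_w = Q_r·(C_std − C_b)/(C_e − C_std) = 24.6·(0.02 − 0.0013) / (0.9 − 0.02) = 0.5228 m³/s.

0.523 m³/s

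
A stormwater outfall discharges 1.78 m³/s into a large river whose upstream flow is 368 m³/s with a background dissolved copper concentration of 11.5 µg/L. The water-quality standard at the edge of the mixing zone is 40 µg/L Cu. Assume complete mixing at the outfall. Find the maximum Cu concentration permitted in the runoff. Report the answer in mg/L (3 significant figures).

11.5 µg/L = 0.0115 mg/L.
40 µg/L = 0.04 mg/L.
Mass balance: 0.04·369.8 = 1.78·Cₑ + 368·0.0115.
Cₑ = (14.79 − 4.232) / 1.78 = 5.932 mg/L.

5.93 mg/L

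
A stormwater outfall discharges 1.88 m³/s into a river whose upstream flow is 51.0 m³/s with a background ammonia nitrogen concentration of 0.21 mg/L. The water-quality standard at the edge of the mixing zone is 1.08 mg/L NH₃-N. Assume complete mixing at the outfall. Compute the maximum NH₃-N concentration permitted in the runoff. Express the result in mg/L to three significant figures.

24.7 mg/L

Mass balance: 1.08·52.88 = 1.88·Cₑ + 51·0.21.
Cₑ = (57.11 − 10.71) / 1.88 = 24.68 mg/L.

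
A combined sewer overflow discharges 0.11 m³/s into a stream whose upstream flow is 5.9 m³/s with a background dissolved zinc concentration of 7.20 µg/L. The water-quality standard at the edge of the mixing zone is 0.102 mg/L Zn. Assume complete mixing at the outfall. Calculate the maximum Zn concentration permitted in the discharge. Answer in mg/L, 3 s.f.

7.20 µg/L = 0.0072 mg/L.
Mass balance: 0.102·6.01 = 0.11·Cₑ + 5.9·0.0072.
Cₑ = (0.613 − 0.04248) / 0.11 = 5.187 mg/L.

5.19 mg/L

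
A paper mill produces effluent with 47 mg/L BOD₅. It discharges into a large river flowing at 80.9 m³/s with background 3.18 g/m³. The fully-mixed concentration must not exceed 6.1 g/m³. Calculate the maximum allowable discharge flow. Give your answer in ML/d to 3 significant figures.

499 ML/d

Mass balance at complete mixing: C_std·(Q_w + Q_r) = Q_w·C_e + Q_r·C_b.
Rearranging, Q_w = Q_r·(C_std − C_b)/(C_e − C_std) = 80.9·(6.1 − 3.18) / (47 − 6.1) = 5.776 m³/s.
= 499 ML/d.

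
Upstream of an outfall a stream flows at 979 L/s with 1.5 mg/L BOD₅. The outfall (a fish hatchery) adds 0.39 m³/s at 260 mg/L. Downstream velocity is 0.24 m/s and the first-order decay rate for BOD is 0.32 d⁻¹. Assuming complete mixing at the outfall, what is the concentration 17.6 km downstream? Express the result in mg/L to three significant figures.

57.3 mg/L

979 L/s = 0.979 m³/s.
After complete mixing, C₀ = (0.39·260 + 0.979·1.5) / 1.369 = 75.14 mg/L.
Travel time t = 1.76e+04 m / 0.24 m/s = 7.333e+04 s = 0.8488 d.
C = 75.14·exp(−0.32·0.8488) = 75.14·0.7622 = 57.27 mg/L.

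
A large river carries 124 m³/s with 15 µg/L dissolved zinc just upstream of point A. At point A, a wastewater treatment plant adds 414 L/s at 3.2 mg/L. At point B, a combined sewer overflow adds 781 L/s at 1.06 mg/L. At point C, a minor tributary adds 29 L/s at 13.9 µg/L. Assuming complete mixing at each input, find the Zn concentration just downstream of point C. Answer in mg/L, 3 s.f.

0.0320 mg/L

15 µg/L = 0.015 mg/L.
414 L/s = 0.414 m³/s.
After input A: C = (124·0.015 + 0.414·3.2) / 124.4 = 0.0256 mg/L.
781 L/s = 0.781 m³/s.
After input B: C = (124.4·0.0256 + 0.781·1.06) / 125.2 = 0.03205 mg/L.
29 L/s = 0.029 m³/s.
13.9 µg/L = 0.0139 mg/L.
After input C: C = (125.2·0.03205 + 0.029·0.0139) / 125.2 = 0.03205 mg/L.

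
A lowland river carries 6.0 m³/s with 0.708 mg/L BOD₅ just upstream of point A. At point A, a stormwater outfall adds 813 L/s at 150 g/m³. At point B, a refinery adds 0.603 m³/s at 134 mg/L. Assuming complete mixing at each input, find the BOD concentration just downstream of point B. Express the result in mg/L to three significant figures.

813 L/s = 0.813 m³/s.
After input A: C = (6·0.708 + 0.813·150) / 6.813 = 18.52 mg/L.
After input B: C = (6.813·18.52 + 0.603·134) / 7.416 = 27.91 mg/L.

27.9 mg/L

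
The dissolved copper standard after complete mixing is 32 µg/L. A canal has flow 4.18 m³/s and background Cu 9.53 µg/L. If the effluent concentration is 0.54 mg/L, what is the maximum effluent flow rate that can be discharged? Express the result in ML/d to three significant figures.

16.0 ML/d

9.53 µg/L = 0.00953 mg/L.
32 µg/L = 0.032 mg/L.
Mass balance at complete mixing: C_std·(Q_w + Q_r) = Q_w·C_e + Q_r·C_b.
Rearranging, Q_w = Q_r·(C_std − C_b)/(C_e − C_std) = 4.18·(0.032 − 0.00953) / (0.54 − 0.032) = 0.1849 m³/s.
= 15.97 ML/d.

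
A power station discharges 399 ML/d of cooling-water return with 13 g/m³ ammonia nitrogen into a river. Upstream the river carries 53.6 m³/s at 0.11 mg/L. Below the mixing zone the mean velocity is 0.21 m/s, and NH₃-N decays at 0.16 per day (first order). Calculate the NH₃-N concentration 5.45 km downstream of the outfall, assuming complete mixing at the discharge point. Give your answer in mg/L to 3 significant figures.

1.08 mg/L

399 ML/d = 4.618 m³/s.
After complete mixing, C₀ = (4.618·13 + 53.6·0.11) / 58.22 = 1.132 mg/L.
Travel time t = 5450 m / 0.21 m/s = 2.595e+04 s = 0.3004 d.
C = 1.132·exp(−0.16·0.3004) = 1.132·0.9531 = 1.079 mg/L.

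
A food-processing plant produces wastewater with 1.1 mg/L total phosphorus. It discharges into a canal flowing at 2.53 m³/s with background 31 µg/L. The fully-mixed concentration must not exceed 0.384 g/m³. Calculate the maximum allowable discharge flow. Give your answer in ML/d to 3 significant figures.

108 ML/d

31 µg/L = 0.031 mg/L.
Mass balance at complete mixing: C_std·(Q_w + Q_r) = Q_w·C_e + Q_r·C_b.
Rearranging, Q_w = Q_r·(C_std − C_b)/(C_e − C_std) = 2.53·(0.384 − 0.031) / (1.1 − 0.384) = 1.247 m³/s.
= 107.8 ML/d.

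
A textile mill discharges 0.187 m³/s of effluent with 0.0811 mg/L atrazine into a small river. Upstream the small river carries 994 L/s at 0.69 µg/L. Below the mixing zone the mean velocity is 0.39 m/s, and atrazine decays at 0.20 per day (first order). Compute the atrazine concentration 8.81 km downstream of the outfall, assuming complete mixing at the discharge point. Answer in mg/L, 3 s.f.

994 L/s = 0.994 m³/s.
0.69 µg/L = 0.00069 mg/L.
After complete mixing, C₀ = (0.187·0.0811 + 0.994·0.00069) / 1.181 = 0.01342 mg/L.
Travel time t = 8810 m / 0.39 m/s = 2.259e+04 s = 0.2615 d.
C = 0.01342·exp(−0.20·0.2615) = 0.01342·0.9491 = 0.01274 mg/L.

0.0127 mg/L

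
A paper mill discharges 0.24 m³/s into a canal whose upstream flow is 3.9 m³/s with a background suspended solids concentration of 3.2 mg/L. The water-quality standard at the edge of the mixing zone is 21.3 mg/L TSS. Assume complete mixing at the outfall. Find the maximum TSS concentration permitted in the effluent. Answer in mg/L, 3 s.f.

315 mg/L

Mass balance: 21.3·4.14 = 0.24·Cₑ + 3.9·3.2.
Cₑ = (88.18 − 12.48) / 0.24 = 315.4 mg/L.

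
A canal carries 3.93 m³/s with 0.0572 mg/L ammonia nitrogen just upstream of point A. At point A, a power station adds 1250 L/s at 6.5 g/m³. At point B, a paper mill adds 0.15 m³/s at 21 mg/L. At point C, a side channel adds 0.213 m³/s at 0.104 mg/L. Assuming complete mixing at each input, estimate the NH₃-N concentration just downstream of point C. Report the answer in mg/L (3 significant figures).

1250 L/s = 1.25 m³/s.
After input A: C = (3.93·0.0572 + 1.25·6.5) / 5.18 = 1.612 mg/L.
After input B: C = (5.18·1.612 + 0.15·21) / 5.33 = 2.158 mg/L.
After input C: C = (5.33·2.158 + 0.213·0.104) / 5.543 = 2.079 mg/L.

2.08 mg/L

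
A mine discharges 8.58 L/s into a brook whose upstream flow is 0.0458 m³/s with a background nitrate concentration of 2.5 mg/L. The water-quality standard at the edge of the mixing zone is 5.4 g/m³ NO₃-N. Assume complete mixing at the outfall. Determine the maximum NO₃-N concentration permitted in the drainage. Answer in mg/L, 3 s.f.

20.9 mg/L

8.58 L/s = 0.00858 m³/s.
Mass balance: 5.4·0.05438 = 0.00858·Cₑ + 0.0458·2.5.
Cₑ = (0.2937 − 0.1145) / 0.00858 = 20.88 mg/L.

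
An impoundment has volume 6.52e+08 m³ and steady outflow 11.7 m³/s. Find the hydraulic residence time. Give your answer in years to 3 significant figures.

Q = 11.7 m³/s × 3.156e+07 s/yr = 3.692e+08 m³/yr.
Hydraulic residence time τ = V/Q = 6.52e+08/3.692e+08 = 1.766 yr.

1.77 yr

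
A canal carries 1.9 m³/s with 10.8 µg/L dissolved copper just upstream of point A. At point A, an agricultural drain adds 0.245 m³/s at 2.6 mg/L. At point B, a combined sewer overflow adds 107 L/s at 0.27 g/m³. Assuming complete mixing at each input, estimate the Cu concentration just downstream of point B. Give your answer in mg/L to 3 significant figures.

0.305 mg/L

10.8 µg/L = 0.0108 mg/L.
After input A: C = (1.9·0.0108 + 0.245·2.6) / 2.145 = 0.3065 mg/L.
107 L/s = 0.107 m³/s.
After input B: C = (2.145·0.3065 + 0.107·0.27) / 2.252 = 0.3048 mg/L.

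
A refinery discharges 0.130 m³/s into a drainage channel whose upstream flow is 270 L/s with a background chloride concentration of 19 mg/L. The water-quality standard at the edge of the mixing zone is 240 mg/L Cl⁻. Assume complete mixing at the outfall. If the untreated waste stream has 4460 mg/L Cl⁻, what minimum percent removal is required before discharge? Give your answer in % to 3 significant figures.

270 L/s = 0.27 m³/s.
Mass balance: 240·0.4 = 0.13·Cₑ + 0.27·19.
Cₑ = (96 − 5.13) / 0.13 = 699 mg/L.
Required removal = 1 − 699/4460 = 84.33 %.

84.3 %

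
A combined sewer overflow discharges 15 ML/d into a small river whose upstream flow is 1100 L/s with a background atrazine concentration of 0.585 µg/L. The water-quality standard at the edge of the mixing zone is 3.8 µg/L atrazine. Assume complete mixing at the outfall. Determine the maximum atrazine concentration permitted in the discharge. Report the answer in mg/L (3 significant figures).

0.0242 mg/L

15 ML/d = 0.1736 m³/s.
1100 L/s = 1.1 m³/s.
0.585 µg/L = 0.000585 mg/L.
3.8 µg/L = 0.0038 mg/L.
Mass balance: 0.0038·1.274 = 0.1736·Cₑ + 1.1·0.000585.
Cₑ = (0.00484 − 0.0006435) / 0.1736 = 0.02417 mg/L.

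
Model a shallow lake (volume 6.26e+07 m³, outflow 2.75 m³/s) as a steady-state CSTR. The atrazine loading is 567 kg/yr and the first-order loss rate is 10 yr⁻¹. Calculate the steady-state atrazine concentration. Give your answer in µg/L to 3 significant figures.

0.795 µg/L

Outflow Q = 2.75 m³/s × 3.156e+07 s/yr = 8.678e+07 m³/yr.
Steady-state CSTR mass balance: W = Q·C + k·V·C, so C = W/(Q + kV).
Q + kV = 8.678e+07 + 10·6.26e+07 = 7.128e+08 m³/yr.
C = 567/7.128e+08 = 7.955e-07 kg/m³ = 0.0007955 mg/L = 0.7955 µg/L.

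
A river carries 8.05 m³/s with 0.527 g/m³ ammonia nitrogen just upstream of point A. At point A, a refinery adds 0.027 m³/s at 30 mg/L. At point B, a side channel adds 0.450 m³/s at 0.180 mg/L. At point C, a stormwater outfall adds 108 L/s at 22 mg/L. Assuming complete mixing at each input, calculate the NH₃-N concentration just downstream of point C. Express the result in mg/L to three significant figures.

0.870 mg/L

After input A: C = (8.05·0.527 + 0.027·30) / 8.077 = 0.6255 mg/L.
After input B: C = (8.077·0.6255 + 0.45·0.18) / 8.527 = 0.602 mg/L.
108 L/s = 0.108 m³/s.
After input C: C = (8.527·0.602 + 0.108·22) / 8.635 = 0.8696 mg/L.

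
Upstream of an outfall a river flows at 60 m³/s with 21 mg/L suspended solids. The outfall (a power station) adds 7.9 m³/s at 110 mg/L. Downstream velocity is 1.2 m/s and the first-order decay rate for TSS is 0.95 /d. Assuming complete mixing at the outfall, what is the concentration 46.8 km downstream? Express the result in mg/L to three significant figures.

After complete mixing, C₀ = (7.9·110 + 60·21) / 67.9 = 31.35 mg/L.
Travel time t = 4.68e+04 m / 1.2 m/s = 3.9e+04 s = 0.4514 d.
C = 31.35·exp(−0.95·0.4514) = 31.35·0.6513 = 20.42 mg/L.

20.4 mg/L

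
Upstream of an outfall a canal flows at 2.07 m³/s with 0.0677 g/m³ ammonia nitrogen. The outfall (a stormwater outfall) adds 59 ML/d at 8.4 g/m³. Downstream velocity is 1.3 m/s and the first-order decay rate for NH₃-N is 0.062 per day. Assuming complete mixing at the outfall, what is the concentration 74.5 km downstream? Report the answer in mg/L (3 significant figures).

59 ML/d = 0.6829 m³/s.
After complete mixing, C₀ = (0.6829·8.4 + 2.07·0.0677) / 2.753 = 2.135 mg/L.
Travel time t = 7.45e+04 m / 1.3 m/s = 5.731e+04 s = 0.6633 d.
C = 2.135·exp(−0.062·0.6633) = 2.135·0.9597 = 2.049 mg/L.

2.05 mg/L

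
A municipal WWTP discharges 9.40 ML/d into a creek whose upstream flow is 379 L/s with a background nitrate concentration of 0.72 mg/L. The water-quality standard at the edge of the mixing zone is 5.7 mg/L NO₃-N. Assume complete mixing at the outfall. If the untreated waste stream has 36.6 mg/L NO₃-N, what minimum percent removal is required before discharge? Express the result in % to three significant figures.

9.40 ML/d = 0.1088 m³/s.
379 L/s = 0.379 m³/s.
Mass balance: 5.7·0.4878 = 0.1088·Cₑ + 0.379·0.72.
Cₑ = (2.78 − 0.2729) / 0.1088 = 23.05 mg/L.
Required removal = 1 − 23.05/36.6 = 37.03 %.

37.0 %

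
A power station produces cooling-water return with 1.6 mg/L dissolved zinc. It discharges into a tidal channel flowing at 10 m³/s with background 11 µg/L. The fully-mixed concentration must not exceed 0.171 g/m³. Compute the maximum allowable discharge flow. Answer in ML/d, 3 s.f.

11 µg/L = 0.011 mg/L.
Mass balance at complete mixing: C_std·(Q_w + Q_r) = Q_w·C_e + Q_r·C_b.
Rearranging, Q_w = Q_r·(C_std − C_b)/(C_e − C_std) = 10·(0.171 − 0.011) / (1.6 − 0.171) = 1.12 m³/s.
= 96.74 ML/d.

96.7 ML/d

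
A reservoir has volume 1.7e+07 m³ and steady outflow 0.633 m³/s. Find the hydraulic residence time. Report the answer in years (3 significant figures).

Q = 0.633 m³/s × 3.156e+07 s/yr = 1.998e+07 m³/yr.
Hydraulic residence time τ = V/Q = 1.7e+07/1.998e+07 = 0.851 yr.

0.851 yr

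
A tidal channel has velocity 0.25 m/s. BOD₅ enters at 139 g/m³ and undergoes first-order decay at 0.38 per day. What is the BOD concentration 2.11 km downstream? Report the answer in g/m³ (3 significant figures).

134 g/m³

Travel time t = 2.11 km / 0.25 m/s = 2110/0.25 = 8440 s = 0.09769 d.
First-order decay: C = 139·exp(−0.38·0.09769) = 139·0.9636 = 133.9 g/m³.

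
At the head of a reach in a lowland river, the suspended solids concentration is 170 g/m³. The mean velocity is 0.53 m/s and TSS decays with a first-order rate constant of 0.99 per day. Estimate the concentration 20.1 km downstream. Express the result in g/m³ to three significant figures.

Travel time t = 20.1 km / 0.53 m/s = 2.01e+04/0.53 = 3.792e+04 s = 0.4389 d.
First-order decay: C = 170·exp(−0.99·0.4389) = 170·0.6476 = 110.1 g/m³.

110 g/m³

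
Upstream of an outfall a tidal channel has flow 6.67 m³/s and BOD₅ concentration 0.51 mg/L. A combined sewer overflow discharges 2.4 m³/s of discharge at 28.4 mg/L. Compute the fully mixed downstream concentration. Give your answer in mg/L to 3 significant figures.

7.89 mg/L

Conservation of mass across the mixing zone: C = (2.4·28.4 + 6.67·0.51) / (2.4 + 6.67) = 71.56/9.07 = 7.89 mg/L.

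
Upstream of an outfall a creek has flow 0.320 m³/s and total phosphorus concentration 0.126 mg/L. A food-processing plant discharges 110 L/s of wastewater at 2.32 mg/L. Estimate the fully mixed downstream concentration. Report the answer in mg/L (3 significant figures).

110 L/s = 0.11 m³/s.
Conservation of mass across the mixing zone: C = (0.11·2.32 + 0.32·0.126) / (0.11 + 0.32) = 0.2955/0.43 = 0.6873 mg/L.

0.687 mg/L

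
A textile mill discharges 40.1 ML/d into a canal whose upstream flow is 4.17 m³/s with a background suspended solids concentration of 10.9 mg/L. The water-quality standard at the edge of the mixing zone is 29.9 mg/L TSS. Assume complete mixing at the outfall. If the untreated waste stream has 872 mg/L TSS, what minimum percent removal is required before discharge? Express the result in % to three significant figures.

40.1 ML/d = 0.4641 m³/s.
Mass balance: 29.9·4.634 = 0.4641·Cₑ + 4.17·10.9.
Cₑ = (138.6 − 45.45) / 0.4641 = 200.6 mg/L.
Required removal = 1 − 200.6/872 = 76.99 %.

77.0 %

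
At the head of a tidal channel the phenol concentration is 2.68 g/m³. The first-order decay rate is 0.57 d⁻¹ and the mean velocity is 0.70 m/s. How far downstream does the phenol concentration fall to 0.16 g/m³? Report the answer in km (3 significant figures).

From C = C₀·e^(−kt), t = ln(C₀/C)/k = ln(2.68/0.16)/0.57 = 2.818/0.57 = 4.945 d.
Distance = v·t = 0.70 m/s × 4.272e+05 s = 2.99e+05 m = 299 km.

299 km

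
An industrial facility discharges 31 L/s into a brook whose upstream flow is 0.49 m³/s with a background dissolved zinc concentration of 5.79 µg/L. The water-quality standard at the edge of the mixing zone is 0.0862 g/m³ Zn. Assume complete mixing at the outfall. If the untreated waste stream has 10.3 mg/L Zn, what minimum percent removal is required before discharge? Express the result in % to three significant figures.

86.8 %

31 L/s = 0.031 m³/s.
5.79 µg/L = 0.00579 mg/L.
Mass balance: 0.0862·0.521 = 0.031·Cₑ + 0.49·0.00579.
Cₑ = (0.04491 − 0.002837) / 0.031 = 1.357 mg/L.
Required removal = 1 − 1.357/10.3 = 86.82 %.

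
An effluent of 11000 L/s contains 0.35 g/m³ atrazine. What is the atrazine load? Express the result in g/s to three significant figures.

11000 L/s = 11 m³/s.
Mass flux = Q·C = 11 m³/s × 0.35 g/m³ = 3.85 g/s.

3.85 g/s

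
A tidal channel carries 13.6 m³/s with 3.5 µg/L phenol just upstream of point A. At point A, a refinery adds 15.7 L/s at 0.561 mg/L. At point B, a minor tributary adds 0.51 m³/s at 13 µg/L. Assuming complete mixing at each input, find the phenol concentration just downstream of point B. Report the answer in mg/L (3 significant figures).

3.5 µg/L = 0.0035 mg/L.
15.7 L/s = 0.0157 m³/s.
After input A: C = (13.6·0.0035 + 0.0157·0.561) / 13.62 = 0.004143 mg/L.
13 µg/L = 0.013 mg/L.
After input B: C = (13.62·0.004143 + 0.51·0.013) / 14.13 = 0.004463 mg/L.

0.00446 mg/L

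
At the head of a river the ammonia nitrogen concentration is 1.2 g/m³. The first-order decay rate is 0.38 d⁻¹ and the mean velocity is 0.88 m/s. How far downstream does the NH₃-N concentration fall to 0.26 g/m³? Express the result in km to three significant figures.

From C = C₀·e^(−kt), t = ln(C₀/C)/k = ln(1.2/0.26)/0.38 = 1.529/0.38 = 4.025 d.
Distance = v·t = 0.88 m/s × 3.477e+05 s = 3.06e+05 m = 306 km.

306 km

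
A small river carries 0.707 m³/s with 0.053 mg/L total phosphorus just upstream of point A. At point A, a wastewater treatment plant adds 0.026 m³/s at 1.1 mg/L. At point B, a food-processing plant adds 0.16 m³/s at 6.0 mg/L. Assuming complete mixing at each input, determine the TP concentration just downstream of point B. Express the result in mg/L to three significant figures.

1.15 mg/L

After input A: C = (0.707·0.053 + 0.026·1.1) / 0.733 = 0.09014 mg/L.
After input B: C = (0.733·0.09014 + 0.16·6) / 0.893 = 1.149 mg/L.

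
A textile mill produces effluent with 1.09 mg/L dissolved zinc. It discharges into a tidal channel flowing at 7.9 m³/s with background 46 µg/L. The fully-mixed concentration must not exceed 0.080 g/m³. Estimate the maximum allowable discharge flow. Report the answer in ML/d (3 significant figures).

46 µg/L = 0.046 mg/L.
Mass balance at complete mixing: C_std·(Q_w + Q_r) = Q_w·C_e + Q_r·C_b.
Rearranging, Q_w = Q_r·(C_std − C_b)/(C_e − C_std) = 7.9·(0.08 − 0.046) / (1.09 − 0.08) = 0.2659 m³/s.
= 22.98 ML/d.

23.0 ML/d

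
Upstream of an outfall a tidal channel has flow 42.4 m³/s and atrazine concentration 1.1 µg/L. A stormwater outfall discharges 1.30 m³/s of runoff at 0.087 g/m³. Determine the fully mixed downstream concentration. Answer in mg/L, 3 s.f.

1.1 µg/L = 0.0011 mg/L.
By mass balance at complete mixing, C = (1.3·0.087 + 42.4·0.0011) / (1.3 + 42.4) = 0.1597/43.7 = 0.003655 mg/L.

0.00366 mg/L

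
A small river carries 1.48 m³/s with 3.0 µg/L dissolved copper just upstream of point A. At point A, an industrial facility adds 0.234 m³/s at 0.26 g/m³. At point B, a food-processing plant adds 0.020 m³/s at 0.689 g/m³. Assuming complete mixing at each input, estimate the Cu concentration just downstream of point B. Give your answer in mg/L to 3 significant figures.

0.0456 mg/L

3.0 µg/L = 0.003 mg/L.
After input A: C = (1.48·0.003 + 0.234·0.26) / 1.714 = 0.03809 mg/L.
After input B: C = (1.714·0.03809 + 0.02·0.689) / 1.734 = 0.04559 mg/L.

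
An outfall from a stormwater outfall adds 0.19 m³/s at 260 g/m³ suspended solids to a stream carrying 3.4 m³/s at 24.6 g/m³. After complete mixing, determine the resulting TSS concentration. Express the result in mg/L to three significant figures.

Flow-weighted mixing gives C = (0.19·260 + 3.4·24.6) / (0.19 + 3.4) = 133/3.59 = 37.06 mg/L.

37.1 mg/L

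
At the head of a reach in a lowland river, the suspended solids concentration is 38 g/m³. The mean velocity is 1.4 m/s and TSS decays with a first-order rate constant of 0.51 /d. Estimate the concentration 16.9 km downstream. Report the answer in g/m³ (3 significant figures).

Travel time t = 16.9 km / 1.4 m/s = 1.69e+04/1.4 = 1.207e+04 s = 0.1397 d.
First-order decay: C = 38·exp(−0.51·0.1397) = 38·0.9312 = 35.39 g/m³.

35.4 g/m³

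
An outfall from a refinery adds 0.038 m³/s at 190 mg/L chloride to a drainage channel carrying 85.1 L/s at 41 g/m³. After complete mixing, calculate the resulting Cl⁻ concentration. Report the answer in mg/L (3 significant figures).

87.0 mg/L

85.1 L/s = 0.0851 m³/s.
Conservation of mass across the mixing zone: C = (0.038·190 + 0.0851·41) / (0.038 + 0.0851) = 10.71/0.1231 = 87 mg/L.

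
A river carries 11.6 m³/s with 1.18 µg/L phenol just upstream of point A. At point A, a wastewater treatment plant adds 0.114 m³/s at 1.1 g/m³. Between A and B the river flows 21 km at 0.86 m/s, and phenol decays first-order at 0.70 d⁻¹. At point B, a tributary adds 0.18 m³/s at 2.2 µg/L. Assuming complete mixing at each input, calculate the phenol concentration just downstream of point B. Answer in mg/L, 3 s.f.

1.18 µg/L = 0.00118 mg/L.
After input A: C = (11.6·0.00118 + 0.114·1.1) / 11.71 = 0.01187 mg/L.
Over the 21 km reach to input B (t = 2.442e+04 s = 0.2826 d), decay gives C = 0.01187·exp(−0.70·0.2826) = 0.009742 mg/L.
2.2 µg/L = 0.0022 mg/L.
After input B: C = (11.71·0.009742 + 0.18·0.0022) / 11.89 = 0.009628 mg/L.

0.00963 mg/L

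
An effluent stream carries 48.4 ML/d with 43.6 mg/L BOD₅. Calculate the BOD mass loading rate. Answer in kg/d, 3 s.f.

48.4 ML/d = 0.5602 m³/s.
Mass flux = Q·C = 0.5602 m³/s × 43.6 g/m³ = 24.42 g/s.
= 24.42 g/s × 86.4 = 2110 kg/d.

2110 kg/d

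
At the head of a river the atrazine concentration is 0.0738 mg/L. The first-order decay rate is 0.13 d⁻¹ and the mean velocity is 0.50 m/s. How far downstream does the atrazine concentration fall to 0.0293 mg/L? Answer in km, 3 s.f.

307 km

From C = C₀·e^(−kt), t = ln(C₀/C)/k = ln(0.0738/0.0293)/0.13 = 0.9238/0.13 = 7.106 d.
Distance = v·t = 0.50 m/s × 6.14e+05 s = 3.07e+05 m = 307 km.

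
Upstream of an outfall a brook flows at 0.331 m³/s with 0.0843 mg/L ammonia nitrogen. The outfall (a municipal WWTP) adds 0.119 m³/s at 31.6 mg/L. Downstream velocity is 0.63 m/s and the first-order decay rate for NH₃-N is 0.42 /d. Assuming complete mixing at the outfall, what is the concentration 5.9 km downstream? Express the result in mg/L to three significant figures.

After complete mixing, C₀ = (0.119·31.6 + 0.331·0.0843) / 0.45 = 8.418 mg/L.
Travel time t = 5900 m / 0.63 m/s = 9365 s = 0.1084 d.
C = 8.418·exp(−0.42·0.1084) = 8.418·0.9555 = 8.044 mg/L.

8.04 mg/L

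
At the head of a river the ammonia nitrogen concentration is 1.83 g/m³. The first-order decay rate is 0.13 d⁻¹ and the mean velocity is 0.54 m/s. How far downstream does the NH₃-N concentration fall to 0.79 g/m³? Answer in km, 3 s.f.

301 km

From C = C₀·e^(−kt), t = ln(C₀/C)/k = ln(1.83/0.79)/0.13 = 0.84/0.13 = 6.462 d.
Distance = v·t = 0.54 m/s × 5.583e+05 s = 3.015e+05 m = 301.5 km.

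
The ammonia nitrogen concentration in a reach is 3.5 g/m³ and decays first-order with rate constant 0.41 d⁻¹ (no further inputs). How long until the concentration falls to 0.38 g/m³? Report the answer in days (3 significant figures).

5.42 d

t = ln(C₀/C)/k = ln(3.5/0.38)/0.41 = 2.22/0.41 = 5.415 d.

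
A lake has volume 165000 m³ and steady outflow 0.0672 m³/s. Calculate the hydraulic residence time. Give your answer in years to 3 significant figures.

Q = 0.0672 m³/s × 3.156e+07 s/yr = 2.121e+06 m³/yr.
Hydraulic residence time τ = V/Q = 165000/2.121e+06 = 0.07781 yr.

0.0778 yr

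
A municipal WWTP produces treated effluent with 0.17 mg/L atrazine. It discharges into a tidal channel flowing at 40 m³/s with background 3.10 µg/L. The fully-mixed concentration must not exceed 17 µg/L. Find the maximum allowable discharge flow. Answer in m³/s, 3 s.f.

3.63 m³/s

3.10 µg/L = 0.0031 mg/L.
17 µg/L = 0.017 mg/L.
Mass balance at complete mixing: C_std·(Q_w + Q_r) = Q_w·C_e + Q_r·C_b.
Rearranging, Q_w = Q_r·(C_std − C_b)/(C_e − C_std) = 40·(0.017 − 0.0031) / (0.17 − 0.017) = 3.634 m³/s.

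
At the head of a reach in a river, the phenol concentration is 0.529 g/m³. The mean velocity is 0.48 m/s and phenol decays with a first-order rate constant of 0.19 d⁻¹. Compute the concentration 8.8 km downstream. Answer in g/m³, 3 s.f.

0.508 g/m³

Travel time t = 8.8 km / 0.48 m/s = 8800/0.48 = 1.833e+04 s = 0.2122 d.
First-order decay: C = 0.529·exp(−0.19·0.2122) = 0.529·0.9605 = 0.5081 g/m³.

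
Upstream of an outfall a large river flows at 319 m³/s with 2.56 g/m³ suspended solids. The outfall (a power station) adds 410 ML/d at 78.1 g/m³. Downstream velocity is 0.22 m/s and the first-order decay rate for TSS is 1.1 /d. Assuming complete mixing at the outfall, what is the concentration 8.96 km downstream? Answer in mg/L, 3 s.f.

2.18 mg/L

410 ML/d = 4.745 m³/s.
After complete mixing, C₀ = (4.745·78.1 + 319·2.56) / 323.7 = 3.667 mg/L.
Travel time t = 8960 m / 0.22 m/s = 4.073e+04 s = 0.4714 d.
C = 3.667·exp(−1.1·0.4714) = 3.667·0.5954 = 2.183 mg/L.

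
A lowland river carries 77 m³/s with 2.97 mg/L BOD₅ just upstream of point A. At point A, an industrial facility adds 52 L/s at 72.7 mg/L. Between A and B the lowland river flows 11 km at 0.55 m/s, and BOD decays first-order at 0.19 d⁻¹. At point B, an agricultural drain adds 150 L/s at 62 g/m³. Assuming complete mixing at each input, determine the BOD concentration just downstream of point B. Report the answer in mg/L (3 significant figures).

3.00 mg/L

52 L/s = 0.052 m³/s.
After input A: C = (77·2.97 + 0.052·72.7) / 77.05 = 3.017 mg/L.
Over the 11 km reach to input B (t = 2e+04 s = 0.2315 d), decay gives C = 3.017·exp(−0.19·0.2315) = 2.887 mg/L.
150 L/s = 0.15 m³/s.
After input B: C = (77.05·2.887 + 0.15·62) / 77.2 = 3.002 mg/L.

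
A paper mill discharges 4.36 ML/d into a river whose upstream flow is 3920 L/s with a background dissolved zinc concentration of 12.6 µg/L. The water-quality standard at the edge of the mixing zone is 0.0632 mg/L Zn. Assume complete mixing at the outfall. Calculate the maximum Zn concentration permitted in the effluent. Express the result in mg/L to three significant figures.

3.99 mg/L

4.36 ML/d = 0.05046 m³/s.
3920 L/s = 3.92 m³/s.
12.6 µg/L = 0.0126 mg/L.
Mass balance: 0.0632·3.97 = 0.05046·Cₑ + 3.92·0.0126.
Cₑ = (0.2509 − 0.04939) / 0.05046 = 3.994 mg/L.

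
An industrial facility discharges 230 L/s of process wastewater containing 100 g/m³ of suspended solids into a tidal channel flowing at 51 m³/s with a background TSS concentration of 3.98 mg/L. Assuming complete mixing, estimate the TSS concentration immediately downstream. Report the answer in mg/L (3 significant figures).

4.41 mg/L

230 L/s = 0.23 m³/s.
Flow-weighted mixing gives C = (0.23·100 + 51·3.98) / (0.23 + 51) = 226/51.23 = 4.411 mg/L.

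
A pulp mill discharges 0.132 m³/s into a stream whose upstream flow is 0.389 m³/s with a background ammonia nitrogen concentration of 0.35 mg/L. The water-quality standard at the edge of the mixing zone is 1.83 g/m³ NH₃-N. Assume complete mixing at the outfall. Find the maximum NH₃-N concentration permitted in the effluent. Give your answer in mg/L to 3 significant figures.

Mass balance: 1.83·0.521 = 0.132·Cₑ + 0.389·0.35.
Cₑ = (0.9534 − 0.1361) / 0.132 = 6.192 mg/L.

6.19 mg/L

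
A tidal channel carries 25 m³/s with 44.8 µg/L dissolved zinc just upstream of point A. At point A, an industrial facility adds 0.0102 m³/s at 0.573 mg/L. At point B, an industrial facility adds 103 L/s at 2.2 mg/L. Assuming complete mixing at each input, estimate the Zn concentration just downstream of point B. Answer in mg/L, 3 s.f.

0.0539 mg/L

44.8 µg/L = 0.0448 mg/L.
After input A: C = (25·0.0448 + 0.0102·0.573) / 25.01 = 0.04502 mg/L.
103 L/s = 0.103 m³/s.
After input B: C = (25.01·0.04502 + 0.103·2.2) / 25.11 = 0.05385 mg/L.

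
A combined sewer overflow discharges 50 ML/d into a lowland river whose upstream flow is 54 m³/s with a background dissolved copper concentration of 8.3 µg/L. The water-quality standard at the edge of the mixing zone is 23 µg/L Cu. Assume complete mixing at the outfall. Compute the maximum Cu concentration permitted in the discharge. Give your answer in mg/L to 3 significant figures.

1.39 mg/L

50 ML/d = 0.5787 m³/s.
8.3 µg/L = 0.0083 mg/L.
23 µg/L = 0.023 mg/L.
Mass balance: 0.023·54.58 = 0.5787·Cₑ + 54·0.0083.
Cₑ = (1.255 − 0.4482) / 0.5787 = 1.395 mg/L.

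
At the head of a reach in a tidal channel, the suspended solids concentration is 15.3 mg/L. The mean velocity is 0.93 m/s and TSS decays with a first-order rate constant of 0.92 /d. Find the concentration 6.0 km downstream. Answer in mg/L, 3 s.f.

14.3 mg/L

Travel time t = 6.0 km / 0.93 m/s = 6000/0.93 = 6452 s = 0.07467 d.
First-order decay: C = 15.3·exp(−0.92·0.07467) = 15.3·0.9336 = 14.28 mg/L.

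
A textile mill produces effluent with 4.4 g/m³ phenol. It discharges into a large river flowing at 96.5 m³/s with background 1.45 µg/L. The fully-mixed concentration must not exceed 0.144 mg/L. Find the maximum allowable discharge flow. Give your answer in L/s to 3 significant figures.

1.45 µg/L = 0.00145 mg/L.
Mass balance at complete mixing: C_std·(Q_w + Q_r) = Q_w·C_e + Q_r·C_b.
Rearranging, Q_w = Q_r·(C_std − C_b)/(C_e − C_std) = 96.5·(0.144 − 0.00145) / (4.4 − 0.144) = 3.232 m³/s.
= 3232 L/s.

3230 L/s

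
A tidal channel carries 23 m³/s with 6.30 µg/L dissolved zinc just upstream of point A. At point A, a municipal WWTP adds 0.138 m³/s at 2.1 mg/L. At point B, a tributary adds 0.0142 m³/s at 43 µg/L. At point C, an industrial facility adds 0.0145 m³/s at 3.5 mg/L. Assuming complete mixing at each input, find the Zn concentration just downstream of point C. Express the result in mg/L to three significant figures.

0.0210 mg/L

6.30 µg/L = 0.0063 mg/L.
After input A: C = (23·0.0063 + 0.138·2.1) / 23.14 = 0.01879 mg/L.
43 µg/L = 0.043 mg/L.
After input B: C = (23.14·0.01879 + 0.0142·0.043) / 23.15 = 0.0188 mg/L.
After input C: C = (23.15·0.0188 + 0.0145·3.5) / 23.17 = 0.02098 mg/L.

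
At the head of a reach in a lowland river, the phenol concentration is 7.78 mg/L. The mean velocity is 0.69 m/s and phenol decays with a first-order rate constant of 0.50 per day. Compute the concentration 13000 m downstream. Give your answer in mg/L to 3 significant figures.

6.98 mg/L

Travel time t = 13000 m / 0.69 m/s = 1.3e+04/0.69 = 1.884e+04 s = 0.2181 d.
First-order decay: C = 7.78·exp(−0.50·0.2181) = 7.78·0.8967 = 6.976 mg/L.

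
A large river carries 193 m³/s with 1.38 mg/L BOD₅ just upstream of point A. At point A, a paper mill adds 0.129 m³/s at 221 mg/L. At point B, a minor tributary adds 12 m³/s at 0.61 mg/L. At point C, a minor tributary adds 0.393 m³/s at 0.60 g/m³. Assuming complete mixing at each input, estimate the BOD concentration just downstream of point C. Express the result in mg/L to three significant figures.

1.47 mg/L

After input A: C = (193·1.38 + 0.129·221) / 193.1 = 1.527 mg/L.
After input B: C = (193.1·1.527 + 12·0.61) / 205.1 = 1.473 mg/L.
After input C: C = (205.1·1.473 + 0.393·0.6) / 205.5 = 1.471 mg/L.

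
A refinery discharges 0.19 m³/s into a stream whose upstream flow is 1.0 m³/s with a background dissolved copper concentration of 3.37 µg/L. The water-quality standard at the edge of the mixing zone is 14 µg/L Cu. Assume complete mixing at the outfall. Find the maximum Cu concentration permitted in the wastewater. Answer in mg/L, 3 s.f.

3.37 µg/L = 0.00337 mg/L.
14 µg/L = 0.014 mg/L.
Mass balance: 0.014·1.19 = 0.19·Cₑ + 1·0.00337.
Cₑ = (0.01666 − 0.00337) / 0.19 = 0.06995 mg/L.

0.0699 mg/L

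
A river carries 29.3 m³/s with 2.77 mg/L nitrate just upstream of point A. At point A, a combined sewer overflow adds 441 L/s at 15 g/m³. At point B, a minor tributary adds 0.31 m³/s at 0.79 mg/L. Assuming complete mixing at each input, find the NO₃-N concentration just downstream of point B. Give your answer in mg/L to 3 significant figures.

441 L/s = 0.441 m³/s.
After input A: C = (29.3·2.77 + 0.441·15) / 29.74 = 2.951 mg/L.
After input B: C = (29.74·2.951 + 0.31·0.79) / 30.05 = 2.929 mg/L.

2.93 mg/L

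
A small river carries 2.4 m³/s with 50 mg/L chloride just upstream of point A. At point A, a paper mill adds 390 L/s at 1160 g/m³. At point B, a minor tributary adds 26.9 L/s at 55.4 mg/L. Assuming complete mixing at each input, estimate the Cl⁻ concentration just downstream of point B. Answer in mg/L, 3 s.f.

204 mg/L

390 L/s = 0.39 m³/s.
After input A: C = (2.4·50 + 0.39·1160) / 2.79 = 205.2 mg/L.
26.9 L/s = 0.0269 m³/s.
After input B: C = (2.79·205.2 + 0.0269·55.4) / 2.817 = 203.7 mg/L.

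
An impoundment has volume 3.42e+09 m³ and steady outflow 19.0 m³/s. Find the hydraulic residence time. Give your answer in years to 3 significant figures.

Q = 19.0 m³/s × 3.156e+07 s/yr = 5.996e+08 m³/yr.
Hydraulic residence time τ = V/Q = 3.42e+09/5.996e+08 = 5.704 yr.

5.70 yr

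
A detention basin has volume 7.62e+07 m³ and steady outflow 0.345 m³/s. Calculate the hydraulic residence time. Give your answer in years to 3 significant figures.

Q = 0.345 m³/s × 3.156e+07 s/yr = 1.089e+07 m³/yr.
Hydraulic residence time τ = V/Q = 7.62e+07/1.089e+07 = 6.999 yr.

7.00 yr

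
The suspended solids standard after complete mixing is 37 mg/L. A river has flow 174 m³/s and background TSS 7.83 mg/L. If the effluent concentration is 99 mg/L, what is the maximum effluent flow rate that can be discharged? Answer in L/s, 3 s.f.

81900 L/s

Mass balance at complete mixing: C_std·(Q_w + Q_r) = Q_w·C_e + Q_r·C_b.
Rearranging, Q_w = Q_r·(C_std − C_b)/(C_e − C_std) = 174·(37 − 7.83) / (99 − 37) = 81.86 m³/s.
= 8.186e+04 L/s.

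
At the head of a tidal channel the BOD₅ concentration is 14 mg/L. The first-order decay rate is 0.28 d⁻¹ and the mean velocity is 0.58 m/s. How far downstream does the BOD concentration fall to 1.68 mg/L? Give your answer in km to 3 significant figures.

379 km

From C = C₀·e^(−kt), t = ln(C₀/C)/k = ln(14/1.68)/0.28 = 2.12/0.28 = 7.572 d.
Distance = v·t = 0.58 m/s × 6.543e+05 s = 3.795e+05 m = 379.5 km.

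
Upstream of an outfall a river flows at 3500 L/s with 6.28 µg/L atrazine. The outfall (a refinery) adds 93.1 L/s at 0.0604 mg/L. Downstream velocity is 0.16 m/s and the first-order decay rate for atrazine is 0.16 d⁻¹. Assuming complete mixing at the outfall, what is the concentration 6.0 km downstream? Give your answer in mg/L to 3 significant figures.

93.1 L/s = 0.0931 m³/s.
3500 L/s = 3.5 m³/s.
6.28 µg/L = 0.00628 mg/L.
After complete mixing, C₀ = (0.0931·0.0604 + 3.5·0.00628) / 3.593 = 0.007682 mg/L.
Travel time t = 6000 m / 0.16 m/s = 3.75e+04 s = 0.434 d.
C = 0.007682·exp(−0.16·0.434) = 0.007682·0.9329 = 0.007167 mg/L.

0.00717 mg/L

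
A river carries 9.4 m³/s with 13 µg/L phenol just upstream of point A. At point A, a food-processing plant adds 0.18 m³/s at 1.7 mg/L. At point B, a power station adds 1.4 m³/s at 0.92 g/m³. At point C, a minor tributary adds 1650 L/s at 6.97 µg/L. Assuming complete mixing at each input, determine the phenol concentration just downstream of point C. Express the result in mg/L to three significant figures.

0.137 mg/L

13 µg/L = 0.013 mg/L.
After input A: C = (9.4·0.013 + 0.18·1.7) / 9.58 = 0.0447 mg/L.
After input B: C = (9.58·0.0447 + 1.4·0.92) / 10.98 = 0.1563 mg/L.
1650 L/s = 1.65 m³/s.
6.97 µg/L = 0.00697 mg/L.
After input C: C = (10.98·0.1563 + 1.65·0.00697) / 12.63 = 0.1368 mg/L.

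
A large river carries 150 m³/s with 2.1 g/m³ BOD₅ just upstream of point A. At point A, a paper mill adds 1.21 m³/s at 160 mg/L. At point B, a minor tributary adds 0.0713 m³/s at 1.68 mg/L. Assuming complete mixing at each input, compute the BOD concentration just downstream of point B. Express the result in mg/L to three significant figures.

After input A: C = (150·2.1 + 1.21·160) / 151.2 = 3.364 mg/L.
After input B: C = (151.2·3.364 + 0.0713·1.68) / 151.3 = 3.363 mg/L.

3.36 mg/L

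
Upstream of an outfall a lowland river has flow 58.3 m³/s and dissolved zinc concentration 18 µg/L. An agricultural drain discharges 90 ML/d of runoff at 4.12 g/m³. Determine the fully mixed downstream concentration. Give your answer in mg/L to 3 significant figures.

90 ML/d = 1.042 m³/s.
18 µg/L = 0.018 mg/L.
Conservation of mass across the mixing zone: C = (1.042·4.12 + 58.3·0.018) / (1.042 + 58.3) = 5.341/59.34 = 0.09001 mg/L.

0.0900 mg/L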